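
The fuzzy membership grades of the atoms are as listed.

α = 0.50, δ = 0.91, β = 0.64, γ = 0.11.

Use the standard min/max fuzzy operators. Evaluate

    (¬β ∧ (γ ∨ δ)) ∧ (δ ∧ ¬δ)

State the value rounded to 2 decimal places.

0.09

¬β = 1 − 0.64 = 0.36
γ ∨ δ = max(a, b) on (0.11, 0.91) = 0.91
¬β ∧ (γ ∨ δ) = min(a, b) on (0.36, 0.91) = 0.36
¬δ = 1 − 0.91 = 0.09
δ ∧ ¬δ = min(a, b) on (0.91, 0.09) = 0.09
(¬β ∧ (γ ∨ δ)) ∧ (δ ∧ ¬δ) = min(a, b) on (0.36, 0.09) = 0.09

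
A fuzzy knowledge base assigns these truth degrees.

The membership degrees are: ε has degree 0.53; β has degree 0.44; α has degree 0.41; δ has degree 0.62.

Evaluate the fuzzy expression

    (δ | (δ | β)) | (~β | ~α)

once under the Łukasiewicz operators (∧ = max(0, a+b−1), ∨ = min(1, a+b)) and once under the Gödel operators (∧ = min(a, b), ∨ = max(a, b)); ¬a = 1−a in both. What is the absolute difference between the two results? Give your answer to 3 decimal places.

Under Łukasiewicz:
  δ | β = min(1, a+b) on (0.62, 0.44) = 1.00
  δ | (δ | β) = min(1, a+b) on (0.62, 1.00) = 1.00
  ~β = 1 − 0.44 = 0.56
  ~α = 1 − 0.41 = 0.59
  ~β | ~α = min(1, a+b) on (0.56, 0.59) = 1.00
  (δ | (δ | β)) | (~β | ~α) = min(1, a+b) on (1.00, 1.00) = 1.00
  → value = 1.0000
Under Gödel:
  δ | β = max(a, b) on (0.62, 0.44) = 0.62
  δ | (δ | β) = max(a, b) on (0.62, 0.62) = 0.62
  ~β = 1 − 0.44 = 0.56
  ~α = 1 − 0.41 = 0.59
  ~β | ~α = max(a, b) on (0.56, 0.59) = 0.59
  (δ | (δ | β)) | (~β | ~α) = max(a, b) on (0.62, 0.59) = 0.62
  → value = 0.6200
|1.0000 − 0.6200| = 0.380

0.380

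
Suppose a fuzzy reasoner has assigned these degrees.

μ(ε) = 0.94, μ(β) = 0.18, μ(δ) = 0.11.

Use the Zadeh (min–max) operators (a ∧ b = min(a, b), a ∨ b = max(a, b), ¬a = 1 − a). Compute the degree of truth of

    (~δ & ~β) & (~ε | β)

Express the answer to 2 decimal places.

0.18

~δ = 1 − 0.11 = 0.89
~β = 1 − 0.18 = 0.82
~δ & ~β = min(a, b) on (0.89, 0.82) = 0.82
~ε = 1 − 0.94 = 0.06
~ε | β = max(a, b) on (0.06, 0.18) = 0.18
(~δ & ~β) & (~ε | β) = min(a, b) on (0.82, 0.18) = 0.18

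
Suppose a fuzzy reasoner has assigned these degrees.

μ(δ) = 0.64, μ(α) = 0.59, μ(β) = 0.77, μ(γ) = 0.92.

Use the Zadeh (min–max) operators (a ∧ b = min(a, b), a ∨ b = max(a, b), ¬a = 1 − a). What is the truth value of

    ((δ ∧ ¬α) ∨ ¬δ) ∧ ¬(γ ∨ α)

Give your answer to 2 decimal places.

0.08

¬α = 1 − 0.59 = 0.41
δ ∧ ¬α = min(a, b) on (0.64, 0.41) = 0.41
¬δ = 1 − 0.64 = 0.36
(δ ∧ ¬α) ∨ ¬δ = max(a, b) on (0.41, 0.36) = 0.41
γ ∨ α = max(a, b) on (0.92, 0.59) = 0.92
¬(γ ∨ α) = 1 − 0.92 = 0.08
((δ ∧ ¬α) ∨ ¬δ) ∧ ¬(γ ∨ α) = min(a, b) on (0.41, 0.08) = 0.08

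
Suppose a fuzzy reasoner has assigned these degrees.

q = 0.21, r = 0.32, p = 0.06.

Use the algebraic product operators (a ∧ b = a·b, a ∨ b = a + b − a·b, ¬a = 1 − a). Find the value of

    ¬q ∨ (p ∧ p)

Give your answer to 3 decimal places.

0.791

¬q = 1 − 0.2100 = 0.7900
p ∧ p = a·b on (0.0600, 0.0600) = 0.0036
¬q ∨ (p ∧ p) = a + b − a·b on (0.7900, 0.0036) = 0.7908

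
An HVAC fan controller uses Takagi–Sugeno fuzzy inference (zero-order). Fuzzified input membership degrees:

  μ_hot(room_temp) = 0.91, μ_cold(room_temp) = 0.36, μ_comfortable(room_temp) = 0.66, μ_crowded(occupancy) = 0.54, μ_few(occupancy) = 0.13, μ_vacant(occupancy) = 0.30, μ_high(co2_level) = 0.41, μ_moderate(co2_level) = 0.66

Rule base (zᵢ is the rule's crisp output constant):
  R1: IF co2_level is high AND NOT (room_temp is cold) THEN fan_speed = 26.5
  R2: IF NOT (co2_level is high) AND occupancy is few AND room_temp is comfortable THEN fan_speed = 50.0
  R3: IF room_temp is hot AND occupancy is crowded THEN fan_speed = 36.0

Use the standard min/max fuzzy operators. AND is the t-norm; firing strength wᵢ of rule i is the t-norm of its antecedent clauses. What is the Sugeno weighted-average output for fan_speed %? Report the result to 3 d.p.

34.079

R1 (z=26.5): high=0.41, ¬cold=1−0.36=0.64; AND[min(a, b)] → w = 0.41
R2 (z=50.0): ¬high=1−0.41=0.59, few=0.13, comfortable=0.66; AND[min(a, b)] → w = 0.13
R3 (z=36.0): hot=0.91, crowded=0.54; AND[min(a, b)] → w = 0.54
Weighted average = (0.41·26.5 + 0.13·50.0 + 0.54·36.0) / (0.41 + 0.13 + 0.54)
  = 36.8050 / 1.0800 = 34.079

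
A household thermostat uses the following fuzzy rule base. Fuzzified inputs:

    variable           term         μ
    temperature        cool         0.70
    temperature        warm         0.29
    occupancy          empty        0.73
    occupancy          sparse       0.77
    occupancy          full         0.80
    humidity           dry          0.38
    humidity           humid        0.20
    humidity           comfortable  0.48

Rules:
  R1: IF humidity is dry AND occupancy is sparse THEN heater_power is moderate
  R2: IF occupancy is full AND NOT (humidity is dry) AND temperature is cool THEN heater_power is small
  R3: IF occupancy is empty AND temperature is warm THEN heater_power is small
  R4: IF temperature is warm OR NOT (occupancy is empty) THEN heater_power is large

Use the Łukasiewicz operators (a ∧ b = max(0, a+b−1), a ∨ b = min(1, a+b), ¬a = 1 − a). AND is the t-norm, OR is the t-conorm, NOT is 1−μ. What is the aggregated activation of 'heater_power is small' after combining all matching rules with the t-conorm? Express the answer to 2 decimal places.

0.14

R1: dry=0.38, sparse=0.77; AND[max(0, a+b−1)] → w = 0.15
R2: full=0.80, ¬dry=1−0.38=0.62, cool=0.70; AND[max(0, a+b−1)] → w = 0.12
R3: empty=0.73, warm=0.29; AND[max(0, a+b−1)] → w = 0.02
R4: warm=0.29, ¬empty=1−0.73=0.27; OR[min(1, a+b)] → w = 0.56
Rules with consequent 'small': {R2, R3} → strengths 0.12, 0.02
Aggregate via t-conorm [min(1, a+b)]: 0.14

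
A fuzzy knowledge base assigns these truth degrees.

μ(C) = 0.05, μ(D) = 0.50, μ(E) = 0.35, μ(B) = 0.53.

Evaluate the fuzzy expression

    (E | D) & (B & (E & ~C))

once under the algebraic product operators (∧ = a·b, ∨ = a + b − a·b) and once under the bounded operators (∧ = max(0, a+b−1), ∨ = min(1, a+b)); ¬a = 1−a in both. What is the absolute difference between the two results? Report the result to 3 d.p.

0.119

Under algebraic product:
  E | D = a + b − a·b on (0.3500, 0.5000) = 0.6750
  ~C = 1 − 0.0500 = 0.9500
  E & ~C = a·b on (0.3500, 0.9500) = 0.3325
  B & (E & ~C) = a·b on (0.5300, 0.3325) = 0.1762
  (E | D) & (B & (E & ~C)) = a·b on (0.6750, 0.1762) = 0.1190
  → value = 0.1190
Under bounded:
  E | D = min(1, a+b) on (0.35, 0.50) = 0.85
  ~C = 1 − 0.05 = 0.95
  E & ~C = max(0, a+b−1) on (0.35, 0.95) = 0.30
  B & (E & ~C) = max(0, a+b−1) on (0.53, 0.30) = 0.00
  (E | D) & (B & (E & ~C)) = max(0, a+b−1) on (0.85, 0.00) = 0.00
  → value = 0.0000
|0.1190 − 0.0000| = 0.119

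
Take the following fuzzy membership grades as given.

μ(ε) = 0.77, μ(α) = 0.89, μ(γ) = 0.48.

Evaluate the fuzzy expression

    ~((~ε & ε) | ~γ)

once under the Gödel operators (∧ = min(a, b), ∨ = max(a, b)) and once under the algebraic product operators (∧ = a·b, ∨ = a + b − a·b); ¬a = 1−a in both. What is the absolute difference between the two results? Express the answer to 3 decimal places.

Under Gödel:
  ~ε = 1 − 0.77 = 0.23
  ~ε & ε = min(a, b) on (0.23, 0.77) = 0.23
  ~γ = 1 − 0.48 = 0.52
  (~ε & ε) | ~γ = max(a, b) on (0.23, 0.52) = 0.52
  ~((~ε & ε) | ~γ) = 1 − 0.52 = 0.48
  → value = 0.4800
Under algebraic product:
  ~ε = 1 − 0.7700 = 0.2300
  ~ε & ε = a·b on (0.2300, 0.7700) = 0.1771
  ~γ = 1 − 0.4800 = 0.5200
  (~ε & ε) | ~γ = a + b − a·b on (0.1771, 0.5200) = 0.6050
  ~((~ε & ε) | ~γ) = 1 − 0.6050 = 0.3950
  → value = 0.3950
|0.4800 − 0.3950| = 0.085

0.085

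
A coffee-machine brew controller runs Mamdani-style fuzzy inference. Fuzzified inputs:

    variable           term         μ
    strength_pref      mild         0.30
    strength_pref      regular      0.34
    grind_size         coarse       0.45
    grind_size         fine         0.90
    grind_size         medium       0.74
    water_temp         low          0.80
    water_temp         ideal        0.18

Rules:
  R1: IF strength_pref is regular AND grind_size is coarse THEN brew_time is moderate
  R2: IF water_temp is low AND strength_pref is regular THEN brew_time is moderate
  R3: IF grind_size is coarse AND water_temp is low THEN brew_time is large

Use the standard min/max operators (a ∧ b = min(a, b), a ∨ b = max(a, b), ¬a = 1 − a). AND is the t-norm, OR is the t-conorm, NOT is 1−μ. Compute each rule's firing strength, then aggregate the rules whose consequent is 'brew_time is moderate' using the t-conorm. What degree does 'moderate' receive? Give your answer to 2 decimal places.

R1: regular=0.34, coarse=0.45; AND[min(a, b)] → w = 0.34
R2: low=0.80, regular=0.34; AND[min(a, b)] → w = 0.34
R3: coarse=0.45, low=0.80; AND[min(a, b)] → w = 0.45
Rules with consequent 'moderate': {R1, R2} → strengths 0.34, 0.34
Aggregate via t-conorm [max(a, b)]: 0.34

0.34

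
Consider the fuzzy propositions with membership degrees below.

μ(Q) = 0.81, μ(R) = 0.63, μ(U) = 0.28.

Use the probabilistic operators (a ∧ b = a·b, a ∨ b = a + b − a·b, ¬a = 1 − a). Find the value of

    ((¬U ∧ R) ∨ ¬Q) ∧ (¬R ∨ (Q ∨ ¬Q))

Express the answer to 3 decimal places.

0.503

¬U = 1 − 0.2800 = 0.7200
¬U ∧ R = a·b on (0.7200, 0.6300) = 0.4536
¬Q = 1 − 0.8100 = 0.1900
(¬U ∧ R) ∨ ¬Q = a + b − a·b on (0.4536, 0.1900) = 0.5574
¬R = 1 − 0.6300 = 0.3700
¬Q = 1 − 0.8100 = 0.1900
Q ∨ ¬Q = a + b − a·b on (0.8100, 0.1900) = 0.8461
¬R ∨ (Q ∨ ¬Q) = a + b − a·b on (0.3700, 0.8461) = 0.9030
((¬U ∧ R) ∨ ¬Q) ∧ (¬R ∨ (Q ∨ ¬Q)) = a·b on (0.5574, 0.9030) = 0.5034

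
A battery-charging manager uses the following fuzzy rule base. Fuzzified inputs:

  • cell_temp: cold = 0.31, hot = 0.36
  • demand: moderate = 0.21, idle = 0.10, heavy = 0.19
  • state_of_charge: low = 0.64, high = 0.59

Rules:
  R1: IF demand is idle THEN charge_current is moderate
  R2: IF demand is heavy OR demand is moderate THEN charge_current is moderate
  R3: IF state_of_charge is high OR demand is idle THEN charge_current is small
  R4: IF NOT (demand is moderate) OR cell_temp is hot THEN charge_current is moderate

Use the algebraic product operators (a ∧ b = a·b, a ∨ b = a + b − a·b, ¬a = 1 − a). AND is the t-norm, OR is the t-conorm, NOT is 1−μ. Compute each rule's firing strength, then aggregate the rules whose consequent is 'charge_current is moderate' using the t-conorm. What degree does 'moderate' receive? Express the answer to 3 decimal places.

0.923

R1: idle=0.10 → w = 0.1000
R2: heavy=0.19, moderate=0.21; OR[a + b − a·b] → w = 0.3601
R3: high=0.59, idle=0.10; OR[a + b − a·b] → w = 0.6310
R4: ¬moderate=1−0.21=0.79, hot=0.36; OR[a + b − a·b] → w = 0.8656
Rules with consequent 'moderate': {R1, R2, R4} → strengths 0.1000, 0.3601, 0.8656
Aggregate via t-conorm [a + b − a·b]: 0.9226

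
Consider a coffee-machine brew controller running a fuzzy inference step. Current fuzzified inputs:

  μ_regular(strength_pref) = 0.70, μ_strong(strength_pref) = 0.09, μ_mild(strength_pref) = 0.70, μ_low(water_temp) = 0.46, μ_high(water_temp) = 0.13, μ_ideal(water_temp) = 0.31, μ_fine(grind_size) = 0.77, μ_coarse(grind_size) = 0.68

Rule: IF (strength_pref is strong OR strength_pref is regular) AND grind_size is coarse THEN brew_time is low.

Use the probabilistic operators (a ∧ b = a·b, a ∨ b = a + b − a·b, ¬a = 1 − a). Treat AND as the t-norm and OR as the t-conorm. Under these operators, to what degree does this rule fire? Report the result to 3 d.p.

0.494

firing strength: (strong=0.09 OR regular=0.70) = 0.7270; AND[a·b] with coarse=0.68 → w = 0.4944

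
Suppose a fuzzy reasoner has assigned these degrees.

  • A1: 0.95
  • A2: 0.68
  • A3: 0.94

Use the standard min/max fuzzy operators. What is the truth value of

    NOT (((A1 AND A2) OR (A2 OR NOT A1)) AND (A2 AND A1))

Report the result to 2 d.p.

A1 AND A2 = min(a, b) on (0.95, 0.68) = 0.68
NOT A1 = 1 − 0.95 = 0.05
A2 OR NOT A1 = max(a, b) on (0.68, 0.05) = 0.68
(A1 AND A2) OR (A2 OR NOT A1) = max(a, b) on (0.68, 0.68) = 0.68
A2 AND A1 = min(a, b) on (0.68, 0.95) = 0.68
((A1 AND A2) OR (A2 OR NOT A1)) AND (A2 AND A1) = min(a, b) on (0.68, 0.68) = 0.68
NOT (((A1 AND A2) OR (A2 OR NOT A1)) AND (A2 AND A1)) = 1 − 0.68 = 0.32

0.32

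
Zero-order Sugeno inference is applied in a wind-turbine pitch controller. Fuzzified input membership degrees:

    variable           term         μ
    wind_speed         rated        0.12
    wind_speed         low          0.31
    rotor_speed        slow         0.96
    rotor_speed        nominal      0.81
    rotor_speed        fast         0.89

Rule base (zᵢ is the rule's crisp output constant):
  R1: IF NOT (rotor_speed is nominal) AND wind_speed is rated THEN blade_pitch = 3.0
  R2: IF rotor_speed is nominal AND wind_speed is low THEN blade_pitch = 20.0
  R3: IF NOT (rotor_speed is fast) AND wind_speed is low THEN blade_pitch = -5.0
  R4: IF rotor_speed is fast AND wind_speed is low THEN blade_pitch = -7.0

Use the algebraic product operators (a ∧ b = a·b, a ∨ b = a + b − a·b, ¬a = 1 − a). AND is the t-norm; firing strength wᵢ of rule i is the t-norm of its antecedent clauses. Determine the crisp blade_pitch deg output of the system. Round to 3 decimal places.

5.118

R1 (z=3.0): ¬nominal=1−0.81=0.19, rated=0.12; AND[a·b] → w = 0.0228
R2 (z=20.0): nominal=0.81, low=0.31; AND[a·b] → w = 0.2511
R3 (z=-5.0): ¬fast=1−0.89=0.11, low=0.31; AND[a·b] → w = 0.0341
R4 (z=-7.0): fast=0.89, low=0.31; AND[a·b] → w = 0.2759
Weighted average = (0.0228·3.0 + 0.2511·20.0 + 0.0341·-5.0 + 0.2759·-7.0) / (0.0228 + 0.2511 + 0.0341 + 0.2759)
  = 2.9886 / 0.5839 = 5.118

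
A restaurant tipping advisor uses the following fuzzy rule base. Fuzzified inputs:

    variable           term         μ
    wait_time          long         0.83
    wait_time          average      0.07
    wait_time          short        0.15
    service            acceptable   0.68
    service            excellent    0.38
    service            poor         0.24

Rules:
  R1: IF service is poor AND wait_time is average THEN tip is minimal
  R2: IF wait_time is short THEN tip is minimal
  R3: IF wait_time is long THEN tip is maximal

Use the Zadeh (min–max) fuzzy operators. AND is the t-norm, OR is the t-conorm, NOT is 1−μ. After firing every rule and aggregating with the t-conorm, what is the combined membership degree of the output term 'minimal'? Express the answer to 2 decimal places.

0.15

R1: poor=0.24, average=0.07; AND[min(a, b)] → w = 0.07
R2: short=0.15 → w = 0.15
R3: long=0.83 → w = 0.83
Rules with consequent 'minimal': {R1, R2} → strengths 0.07, 0.15
Aggregate via t-conorm [max(a, b)]: 0.15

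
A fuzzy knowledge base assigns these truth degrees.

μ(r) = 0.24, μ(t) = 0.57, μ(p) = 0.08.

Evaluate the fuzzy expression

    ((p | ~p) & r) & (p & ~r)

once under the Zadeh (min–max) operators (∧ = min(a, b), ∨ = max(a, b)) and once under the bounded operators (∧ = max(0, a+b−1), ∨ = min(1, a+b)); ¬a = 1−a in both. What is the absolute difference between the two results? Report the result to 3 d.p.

0.080

Under Zadeh (min–max):
  ~p = 1 − 0.08 = 0.92
  p | ~p = max(a, b) on (0.08, 0.92) = 0.92
  (p | ~p) & r = min(a, b) on (0.92, 0.24) = 0.24
  ~r = 1 − 0.24 = 0.76
  p & ~r = min(a, b) on (0.08, 0.76) = 0.08
  ((p | ~p) & r) & (p & ~r) = min(a, b) on (0.24, 0.08) = 0.08
  → value = 0.0800
Under bounded:
  ~p = 1 − 0.08 = 0.92
  p | ~p = min(1, a+b) on (0.08, 0.92) = 1.00
  (p | ~p) & r = max(0, a+b−1) on (1.00, 0.24) = 0.24
  ~r = 1 − 0.24 = 0.76
  p & ~r = max(0, a+b−1) on (0.08, 0.76) = 0.00
  ((p | ~p) & r) & (p & ~r) = max(0, a+b−1) on (0.24, 0.00) = 0.00
  → value = 0.0000
|0.0800 − 0.0000| = 0.080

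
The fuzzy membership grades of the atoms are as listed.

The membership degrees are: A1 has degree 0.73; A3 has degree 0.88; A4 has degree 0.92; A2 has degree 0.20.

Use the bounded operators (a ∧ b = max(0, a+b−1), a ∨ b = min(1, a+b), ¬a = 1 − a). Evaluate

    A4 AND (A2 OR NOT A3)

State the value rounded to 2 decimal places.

NOT A3 = 1 − 0.88 = 0.12
A2 OR NOT A3 = min(1, a+b) on (0.20, 0.12) = 0.32
A4 AND (A2 OR NOT A3) = max(0, a+b−1) on (0.92, 0.32) = 0.24

0.24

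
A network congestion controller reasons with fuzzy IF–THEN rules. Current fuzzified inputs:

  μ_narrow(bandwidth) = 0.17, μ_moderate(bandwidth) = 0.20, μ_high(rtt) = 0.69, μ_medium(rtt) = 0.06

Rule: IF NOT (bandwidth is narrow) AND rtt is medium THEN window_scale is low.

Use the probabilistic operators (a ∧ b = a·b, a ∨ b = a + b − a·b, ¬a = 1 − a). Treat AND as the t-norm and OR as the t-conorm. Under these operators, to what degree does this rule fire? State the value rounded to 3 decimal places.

0.050

firing strength: ¬narrow=1−0.17=0.83, medium=0.06; AND[a·b] → w = 0.0498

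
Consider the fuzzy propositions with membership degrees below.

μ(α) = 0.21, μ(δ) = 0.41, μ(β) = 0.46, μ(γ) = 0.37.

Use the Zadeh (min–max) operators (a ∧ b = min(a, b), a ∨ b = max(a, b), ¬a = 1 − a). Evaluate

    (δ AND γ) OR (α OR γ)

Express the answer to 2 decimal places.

δ AND γ = min(a, b) on (0.41, 0.37) = 0.37
α OR γ = max(a, b) on (0.21, 0.37) = 0.37
(δ AND γ) OR (α OR γ) = max(a, b) on (0.37, 0.37) = 0.37

0.37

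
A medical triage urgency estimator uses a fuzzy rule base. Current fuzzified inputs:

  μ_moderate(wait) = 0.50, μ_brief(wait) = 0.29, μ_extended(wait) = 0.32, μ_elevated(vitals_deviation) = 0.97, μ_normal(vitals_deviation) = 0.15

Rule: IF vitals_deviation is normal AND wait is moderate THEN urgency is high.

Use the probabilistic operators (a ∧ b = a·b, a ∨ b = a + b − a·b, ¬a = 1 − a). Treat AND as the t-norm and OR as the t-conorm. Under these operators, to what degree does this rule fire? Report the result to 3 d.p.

firing strength: normal=0.15, moderate=0.50; AND[a·b] → w = 0.0750

0.075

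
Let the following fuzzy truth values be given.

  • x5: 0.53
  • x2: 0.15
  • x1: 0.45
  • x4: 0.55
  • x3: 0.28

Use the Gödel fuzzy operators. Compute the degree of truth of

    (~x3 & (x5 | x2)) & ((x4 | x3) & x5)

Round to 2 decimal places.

~x3 = 1 − 0.28 = 0.72
x5 | x2 = max(a, b) on (0.53, 0.15) = 0.53
~x3 & (x5 | x2) = min(a, b) on (0.72, 0.53) = 0.53
x4 | x3 = max(a, b) on (0.55, 0.28) = 0.55
(x4 | x3) & x5 = min(a, b) on (0.55, 0.53) = 0.53
(~x3 & (x5 | x2)) & ((x4 | x3) & x5) = min(a, b) on (0.53, 0.53) = 0.53

0.53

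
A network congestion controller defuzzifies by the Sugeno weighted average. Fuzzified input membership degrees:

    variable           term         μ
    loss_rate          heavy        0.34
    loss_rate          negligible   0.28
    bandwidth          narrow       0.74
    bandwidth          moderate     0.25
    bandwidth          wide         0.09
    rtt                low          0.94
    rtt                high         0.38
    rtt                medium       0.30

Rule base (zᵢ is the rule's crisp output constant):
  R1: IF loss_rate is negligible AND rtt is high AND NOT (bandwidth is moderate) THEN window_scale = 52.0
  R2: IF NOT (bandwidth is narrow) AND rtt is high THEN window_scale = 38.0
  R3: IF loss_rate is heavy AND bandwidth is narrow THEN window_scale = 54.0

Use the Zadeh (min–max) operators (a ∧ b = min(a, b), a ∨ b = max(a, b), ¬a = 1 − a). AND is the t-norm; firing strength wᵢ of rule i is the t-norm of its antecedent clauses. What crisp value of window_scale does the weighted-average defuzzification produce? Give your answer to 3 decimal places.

48.636

R1 (z=52.0): negligible=0.28, high=0.38, ¬moderate=1−0.25=0.75; AND[min(a, b)] → w = 0.28
R2 (z=38.0): ¬narrow=1−0.74=0.26, high=0.38; AND[min(a, b)] → w = 0.26
R3 (z=54.0): heavy=0.34, narrow=0.74; AND[min(a, b)] → w = 0.34
Weighted average = (0.28·52.0 + 0.26·38.0 + 0.34·54.0) / (0.28 + 0.26 + 0.34)
  = 42.8000 / 0.8800 = 48.636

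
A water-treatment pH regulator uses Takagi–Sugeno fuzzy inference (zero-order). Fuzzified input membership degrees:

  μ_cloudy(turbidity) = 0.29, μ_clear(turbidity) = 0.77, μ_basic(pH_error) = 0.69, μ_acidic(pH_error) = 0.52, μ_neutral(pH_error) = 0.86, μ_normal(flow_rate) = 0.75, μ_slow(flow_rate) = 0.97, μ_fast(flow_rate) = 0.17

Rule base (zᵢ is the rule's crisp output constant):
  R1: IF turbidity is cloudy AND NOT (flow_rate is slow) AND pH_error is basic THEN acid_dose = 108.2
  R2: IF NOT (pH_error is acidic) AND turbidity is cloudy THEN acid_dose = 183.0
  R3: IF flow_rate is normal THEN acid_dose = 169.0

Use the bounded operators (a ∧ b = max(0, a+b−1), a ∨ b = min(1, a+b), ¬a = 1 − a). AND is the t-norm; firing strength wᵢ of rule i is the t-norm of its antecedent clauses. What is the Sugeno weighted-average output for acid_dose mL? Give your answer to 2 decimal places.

169.00

R1 (z=108.2): cloudy=0.29, ¬slow=1−0.97=0.03, basic=0.69; AND[max(0, a+b−1)] → w = 0.00
R2 (z=183.0): ¬acidic=1−0.52=0.48, cloudy=0.29; AND[max(0, a+b−1)] → w = 0.00
R3 (z=169.0): normal=0.75 → w = 0.75
Weighted average = (0.00·108.2 + 0.00·183.0 + 0.75·169.0) / (0.00 + 0.00 + 0.75)
  = 126.7500 / 0.7500 = 169.00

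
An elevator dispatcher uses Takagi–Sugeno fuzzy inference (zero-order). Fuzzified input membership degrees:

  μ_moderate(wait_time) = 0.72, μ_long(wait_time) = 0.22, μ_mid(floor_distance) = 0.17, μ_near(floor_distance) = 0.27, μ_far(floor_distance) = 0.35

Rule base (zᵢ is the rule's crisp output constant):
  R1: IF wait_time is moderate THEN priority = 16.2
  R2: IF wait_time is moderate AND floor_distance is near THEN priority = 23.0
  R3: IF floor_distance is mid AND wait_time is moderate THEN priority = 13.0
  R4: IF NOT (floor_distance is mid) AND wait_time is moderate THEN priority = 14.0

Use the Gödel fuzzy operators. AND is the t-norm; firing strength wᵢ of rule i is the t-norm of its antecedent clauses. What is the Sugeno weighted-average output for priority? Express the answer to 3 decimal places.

16.045

R1 (z=16.2): moderate=0.72 → w = 0.72
R2 (z=23.0): moderate=0.72, near=0.27; AND[min(a, b)] → w = 0.27
R3 (z=13.0): mid=0.17, moderate=0.72; AND[min(a, b)] → w = 0.17
R4 (z=14.0): ¬mid=1−0.17=0.83, moderate=0.72; AND[min(a, b)] → w = 0.72
Weighted average = (0.72·16.2 + 0.27·23.0 + 0.17·13.0 + 0.72·14.0) / (0.72 + 0.27 + 0.17 + 0.72)
  = 30.1640 / 1.8800 = 16.045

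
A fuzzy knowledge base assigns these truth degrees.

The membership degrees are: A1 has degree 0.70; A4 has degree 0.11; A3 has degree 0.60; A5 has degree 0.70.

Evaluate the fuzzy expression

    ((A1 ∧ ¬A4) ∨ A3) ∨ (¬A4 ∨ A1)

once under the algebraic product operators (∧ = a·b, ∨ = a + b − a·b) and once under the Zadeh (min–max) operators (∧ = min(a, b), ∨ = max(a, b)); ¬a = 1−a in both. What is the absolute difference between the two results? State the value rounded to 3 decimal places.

Under algebraic product:
  ¬A4 = 1 − 0.1100 = 0.8900
  A1 ∧ ¬A4 = a·b on (0.7000, 0.8900) = 0.6230
  (A1 ∧ ¬A4) ∨ A3 = a + b − a·b on (0.6230, 0.6000) = 0.8492
  ¬A4 = 1 − 0.1100 = 0.8900
  ¬A4 ∨ A1 = a + b − a·b on (0.8900, 0.7000) = 0.9670
  ((A1 ∧ ¬A4) ∨ A3) ∨ (¬A4 ∨ A1) = a + b − a·b on (0.8492, 0.9670) = 0.9950
  → value = 0.9950
Under Zadeh (min–max):
  ¬A4 = 1 − 0.11 = 0.89
  A1 ∧ ¬A4 = min(a, b) on (0.70, 0.89) = 0.70
  (A1 ∧ ¬A4) ∨ A3 = max(a, b) on (0.70, 0.60) = 0.70
  ¬A4 = 1 − 0.11 = 0.89
  ¬A4 ∨ A1 = max(a, b) on (0.89, 0.70) = 0.89
  ((A1 ∧ ¬A4) ∨ A3) ∨ (¬A4 ∨ A1) = max(a, b) on (0.70, 0.89) = 0.89
  → value = 0.8900
|0.9950 − 0.8900| = 0.105

0.105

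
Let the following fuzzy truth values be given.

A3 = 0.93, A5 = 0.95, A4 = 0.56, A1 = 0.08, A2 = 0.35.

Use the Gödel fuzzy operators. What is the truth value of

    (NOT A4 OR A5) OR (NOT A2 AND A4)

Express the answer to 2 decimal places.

NOT A4 = 1 − 0.56 = 0.44
NOT A4 OR A5 = max(a, b) on (0.44, 0.95) = 0.95
NOT A2 = 1 − 0.35 = 0.65
NOT A2 AND A4 = min(a, b) on (0.65, 0.56) = 0.56
(NOT A4 OR A5) OR (NOT A2 AND A4) = max(a, b) on (0.95, 0.56) = 0.95

0.95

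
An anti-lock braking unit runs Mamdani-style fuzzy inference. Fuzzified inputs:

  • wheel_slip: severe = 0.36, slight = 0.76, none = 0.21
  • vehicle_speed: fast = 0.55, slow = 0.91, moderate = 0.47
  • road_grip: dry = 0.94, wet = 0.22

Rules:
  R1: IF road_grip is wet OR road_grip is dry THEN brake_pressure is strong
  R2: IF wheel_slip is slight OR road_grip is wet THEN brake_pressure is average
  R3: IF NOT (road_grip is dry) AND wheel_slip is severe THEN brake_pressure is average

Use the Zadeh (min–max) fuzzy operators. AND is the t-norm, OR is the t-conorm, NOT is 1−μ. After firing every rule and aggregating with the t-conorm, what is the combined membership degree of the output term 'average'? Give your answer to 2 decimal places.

0.76

R1: wet=0.22, dry=0.94; OR[max(a, b)] → w = 0.94
R2: slight=0.76, wet=0.22; OR[max(a, b)] → w = 0.76
R3: ¬dry=1−0.94=0.06, severe=0.36; AND[min(a, b)] → w = 0.06
Rules with consequent 'average': {R2, R3} → strengths 0.76, 0.06
Aggregate via t-conorm [max(a, b)]: 0.76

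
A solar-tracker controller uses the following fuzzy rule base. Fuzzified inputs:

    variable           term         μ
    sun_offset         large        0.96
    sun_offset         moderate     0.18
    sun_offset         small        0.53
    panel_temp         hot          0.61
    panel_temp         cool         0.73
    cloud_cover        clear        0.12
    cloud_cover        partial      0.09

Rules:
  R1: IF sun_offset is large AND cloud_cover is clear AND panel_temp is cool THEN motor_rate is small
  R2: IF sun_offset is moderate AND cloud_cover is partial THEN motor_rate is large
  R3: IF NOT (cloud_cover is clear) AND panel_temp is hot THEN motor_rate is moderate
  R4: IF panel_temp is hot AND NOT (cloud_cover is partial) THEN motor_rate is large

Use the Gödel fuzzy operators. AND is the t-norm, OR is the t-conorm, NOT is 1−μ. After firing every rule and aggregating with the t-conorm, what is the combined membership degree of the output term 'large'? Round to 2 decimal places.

0.61

R1: large=0.96, clear=0.12, cool=0.73; AND[min(a, b)] → w = 0.12
R2: moderate=0.18, partial=0.09; AND[min(a, b)] → w = 0.09
R3: ¬clear=1−0.12=0.88, hot=0.61; AND[min(a, b)] → w = 0.61
R4: hot=0.61, ¬partial=1−0.09=0.91; AND[min(a, b)] → w = 0.61
Rules with consequent 'large': {R2, R4} → strengths 0.09, 0.61
Aggregate via t-conorm [max(a, b)]: 0.61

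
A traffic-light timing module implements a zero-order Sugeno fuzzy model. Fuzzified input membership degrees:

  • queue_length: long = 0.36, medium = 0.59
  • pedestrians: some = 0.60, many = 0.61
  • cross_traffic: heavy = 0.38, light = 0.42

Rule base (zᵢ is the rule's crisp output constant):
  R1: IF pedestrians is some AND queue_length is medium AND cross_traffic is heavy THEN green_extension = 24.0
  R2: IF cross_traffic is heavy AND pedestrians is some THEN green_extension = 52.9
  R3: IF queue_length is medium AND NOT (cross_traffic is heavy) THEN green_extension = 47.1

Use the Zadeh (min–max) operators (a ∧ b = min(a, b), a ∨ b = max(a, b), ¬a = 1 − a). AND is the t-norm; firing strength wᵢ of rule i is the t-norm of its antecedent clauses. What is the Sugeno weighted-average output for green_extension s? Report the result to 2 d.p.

42.23

R1 (z=24.0): some=0.60, medium=0.59, heavy=0.38; AND[min(a, b)] → w = 0.38
R2 (z=52.9): heavy=0.38, some=0.60; AND[min(a, b)] → w = 0.38
R3 (z=47.1): medium=0.59, ¬heavy=1−0.38=0.62; AND[min(a, b)] → w = 0.59
Weighted average = (0.38·24.0 + 0.38·52.9 + 0.59·47.1) / (0.38 + 0.38 + 0.59)
  = 57.0110 / 1.3500 = 42.23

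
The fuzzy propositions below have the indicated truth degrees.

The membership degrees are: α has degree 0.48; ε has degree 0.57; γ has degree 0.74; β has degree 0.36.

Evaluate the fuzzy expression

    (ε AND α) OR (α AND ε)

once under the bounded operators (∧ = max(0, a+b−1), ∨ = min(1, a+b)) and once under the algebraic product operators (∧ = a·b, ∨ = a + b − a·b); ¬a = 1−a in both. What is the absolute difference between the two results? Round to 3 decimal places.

Under bounded:
  ε AND α = max(0, a+b−1) on (0.57, 0.48) = 0.05
  α AND ε = max(0, a+b−1) on (0.48, 0.57) = 0.05
  (ε AND α) OR (α AND ε) = min(1, a+b) on (0.05, 0.05) = 0.10
  → value = 0.1000
Under algebraic product:
  ε AND α = a·b on (0.5700, 0.4800) = 0.2736
  α AND ε = a·b on (0.4800, 0.5700) = 0.2736
  (ε AND α) OR (α AND ε) = a + b − a·b on (0.2736, 0.2736) = 0.4723
  → value = 0.4723
|0.1000 − 0.4723| = 0.372

0.372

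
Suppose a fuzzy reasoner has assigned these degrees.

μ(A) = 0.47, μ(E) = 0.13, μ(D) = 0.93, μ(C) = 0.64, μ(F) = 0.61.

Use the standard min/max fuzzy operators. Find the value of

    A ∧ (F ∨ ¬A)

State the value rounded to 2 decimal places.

¬A = 1 − 0.47 = 0.53
F ∨ ¬A = max(a, b) on (0.61, 0.53) = 0.61
A ∧ (F ∨ ¬A) = min(a, b) on (0.47, 0.61) = 0.47

0.47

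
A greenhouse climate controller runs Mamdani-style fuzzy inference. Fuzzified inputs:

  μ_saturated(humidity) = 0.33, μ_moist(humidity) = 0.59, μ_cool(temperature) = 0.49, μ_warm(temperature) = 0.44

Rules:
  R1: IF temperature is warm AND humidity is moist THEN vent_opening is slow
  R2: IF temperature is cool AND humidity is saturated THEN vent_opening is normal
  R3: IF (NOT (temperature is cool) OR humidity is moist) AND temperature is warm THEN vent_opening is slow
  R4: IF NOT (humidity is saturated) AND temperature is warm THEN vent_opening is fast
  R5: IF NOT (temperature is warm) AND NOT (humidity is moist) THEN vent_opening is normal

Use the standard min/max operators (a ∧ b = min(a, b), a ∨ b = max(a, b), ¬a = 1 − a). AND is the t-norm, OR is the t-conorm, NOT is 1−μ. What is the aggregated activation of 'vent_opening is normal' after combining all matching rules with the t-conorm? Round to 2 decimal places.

R1: warm=0.44, moist=0.59; AND[min(a, b)] → w = 0.44
R2: cool=0.49, saturated=0.33; AND[min(a, b)] → w = 0.33
R3: (¬cool=1−0.49=0.51 OR moist=0.59) = 0.59; AND[min(a, b)] with warm=0.44 → w = 0.44
R4: ¬saturated=1−0.33=0.67, warm=0.44; AND[min(a, b)] → w = 0.44
R5: ¬warm=1−0.44=0.56, ¬moist=1−0.59=0.41; AND[min(a, b)] → w = 0.41
Rules with consequent 'normal': {R2, R5} → strengths 0.33, 0.41
Aggregate via t-conorm [max(a, b)]: 0.41

0.41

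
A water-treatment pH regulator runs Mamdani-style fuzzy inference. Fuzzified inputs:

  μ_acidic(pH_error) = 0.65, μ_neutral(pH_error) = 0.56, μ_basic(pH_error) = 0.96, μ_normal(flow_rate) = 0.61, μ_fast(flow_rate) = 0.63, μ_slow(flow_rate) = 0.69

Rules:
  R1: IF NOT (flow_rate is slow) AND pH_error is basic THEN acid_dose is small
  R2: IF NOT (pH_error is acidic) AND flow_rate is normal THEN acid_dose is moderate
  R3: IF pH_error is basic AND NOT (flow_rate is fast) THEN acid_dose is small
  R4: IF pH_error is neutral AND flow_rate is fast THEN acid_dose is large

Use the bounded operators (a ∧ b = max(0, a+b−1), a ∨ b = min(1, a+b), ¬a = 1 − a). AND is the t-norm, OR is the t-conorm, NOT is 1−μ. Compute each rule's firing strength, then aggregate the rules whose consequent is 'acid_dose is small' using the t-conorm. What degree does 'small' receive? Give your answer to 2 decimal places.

R1: ¬slow=1−0.69=0.31, basic=0.96; AND[max(0, a+b−1)] → w = 0.27
R2: ¬acidic=1−0.65=0.35, normal=0.61; AND[max(0, a+b−1)] → w = 0.00
R3: basic=0.96, ¬fast=1−0.63=0.37; AND[max(0, a+b−1)] → w = 0.33
R4: neutral=0.56, fast=0.63; AND[max(0, a+b−1)] → w = 0.19
Rules with consequent 'small': {R1, R3} → strengths 0.27, 0.33
Aggregate via t-conorm [min(1, a+b)]: 0.60

0.60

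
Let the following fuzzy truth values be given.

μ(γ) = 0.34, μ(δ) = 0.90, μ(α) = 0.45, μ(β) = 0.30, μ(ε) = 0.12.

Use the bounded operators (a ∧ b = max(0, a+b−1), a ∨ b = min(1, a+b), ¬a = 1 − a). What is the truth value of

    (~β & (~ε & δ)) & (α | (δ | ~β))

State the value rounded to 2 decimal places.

~β = 1 − 0.30 = 0.70
~ε = 1 − 0.12 = 0.88
~ε & δ = max(0, a+b−1) on (0.88, 0.90) = 0.78
~β & (~ε & δ) = max(0, a+b−1) on (0.70, 0.78) = 0.48
~β = 1 − 0.30 = 0.70
δ | ~β = min(1, a+b) on (0.90, 0.70) = 1.00
α | (δ | ~β) = min(1, a+b) on (0.45, 1.00) = 1.00
(~β & (~ε & δ)) & (α | (δ | ~β)) = max(0, a+b−1) on (0.48, 1.00) = 0.48

0.48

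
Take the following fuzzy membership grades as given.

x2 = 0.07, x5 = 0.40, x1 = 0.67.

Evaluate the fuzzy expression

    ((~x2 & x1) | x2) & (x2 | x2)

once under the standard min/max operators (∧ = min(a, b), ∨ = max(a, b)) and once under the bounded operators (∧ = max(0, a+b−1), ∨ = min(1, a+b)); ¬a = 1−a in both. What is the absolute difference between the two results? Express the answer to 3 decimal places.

0.070

Under standard min/max:
  ~x2 = 1 − 0.07 = 0.93
  ~x2 & x1 = min(a, b) on (0.93, 0.67) = 0.67
  (~x2 & x1) | x2 = max(a, b) on (0.67, 0.07) = 0.67
  x2 | x2 = max(a, b) on (0.07, 0.07) = 0.07
  ((~x2 & x1) | x2) & (x2 | x2) = min(a, b) on (0.67, 0.07) = 0.07
  → value = 0.0700
Under bounded:
  ~x2 = 1 − 0.07 = 0.93
  ~x2 & x1 = max(0, a+b−1) on (0.93, 0.67) = 0.60
  (~x2 & x1) | x2 = min(1, a+b) on (0.60, 0.07) = 0.67
  x2 | x2 = min(1, a+b) on (0.07, 0.07) = 0.14
  ((~x2 & x1) | x2) & (x2 | x2) = max(0, a+b−1) on (0.67, 0.14) = 0.00
  → value = 0.0000
|0.0700 − 0.0000| = 0.070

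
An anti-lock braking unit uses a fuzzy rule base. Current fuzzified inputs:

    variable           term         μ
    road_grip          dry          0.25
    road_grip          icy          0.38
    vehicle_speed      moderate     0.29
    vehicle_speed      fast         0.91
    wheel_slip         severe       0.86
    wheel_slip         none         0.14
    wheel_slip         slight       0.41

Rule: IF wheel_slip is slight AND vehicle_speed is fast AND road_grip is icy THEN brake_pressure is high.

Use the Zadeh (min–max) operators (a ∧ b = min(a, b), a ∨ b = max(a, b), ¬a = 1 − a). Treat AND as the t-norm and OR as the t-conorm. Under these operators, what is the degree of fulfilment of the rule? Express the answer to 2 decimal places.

0.38

firing strength: slight=0.41, fast=0.91, icy=0.38; AND[min(a, b)] → w = 0.38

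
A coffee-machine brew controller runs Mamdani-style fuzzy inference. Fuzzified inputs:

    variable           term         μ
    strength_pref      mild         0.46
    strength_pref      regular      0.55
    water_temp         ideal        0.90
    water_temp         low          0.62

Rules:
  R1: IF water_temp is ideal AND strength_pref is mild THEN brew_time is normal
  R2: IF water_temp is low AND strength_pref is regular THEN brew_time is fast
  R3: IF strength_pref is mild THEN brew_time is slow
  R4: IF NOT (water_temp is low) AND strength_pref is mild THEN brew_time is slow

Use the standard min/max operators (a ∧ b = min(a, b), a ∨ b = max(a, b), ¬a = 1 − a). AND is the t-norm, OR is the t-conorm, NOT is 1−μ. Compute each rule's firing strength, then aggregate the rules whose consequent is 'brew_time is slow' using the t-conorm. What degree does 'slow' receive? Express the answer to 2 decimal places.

0.46

R1: ideal=0.90, mild=0.46; AND[min(a, b)] → w = 0.46
R2: low=0.62, regular=0.55; AND[min(a, b)] → w = 0.55
R3: mild=0.46 → w = 0.46
R4: ¬low=1−0.62=0.38, mild=0.46; AND[min(a, b)] → w = 0.38
Rules with consequent 'slow': {R3, R4} → strengths 0.46, 0.38
Aggregate via t-conorm [max(a, b)]: 0.46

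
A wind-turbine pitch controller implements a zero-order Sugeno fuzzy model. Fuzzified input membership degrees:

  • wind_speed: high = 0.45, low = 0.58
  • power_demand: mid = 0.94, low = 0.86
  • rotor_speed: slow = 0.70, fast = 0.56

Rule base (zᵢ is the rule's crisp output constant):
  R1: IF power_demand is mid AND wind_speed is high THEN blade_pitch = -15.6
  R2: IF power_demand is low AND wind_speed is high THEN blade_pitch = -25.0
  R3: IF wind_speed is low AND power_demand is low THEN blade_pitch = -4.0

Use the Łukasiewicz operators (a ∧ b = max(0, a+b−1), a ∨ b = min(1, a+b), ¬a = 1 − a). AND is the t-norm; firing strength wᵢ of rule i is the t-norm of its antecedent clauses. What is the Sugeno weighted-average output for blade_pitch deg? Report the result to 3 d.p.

-13.679

R1 (z=-15.6): mid=0.94, high=0.45; AND[max(0, a+b−1)] → w = 0.39
R2 (z=-25.0): low=0.86, high=0.45; AND[max(0, a+b−1)] → w = 0.31
R3 (z=-4.0): low=0.58, low=0.86; AND[max(0, a+b−1)] → w = 0.44
Weighted average = (0.39·-15.6 + 0.31·-25.0 + 0.44·-4.0) / (0.39 + 0.31 + 0.44)
  = -15.5940 / 1.1400 = -13.679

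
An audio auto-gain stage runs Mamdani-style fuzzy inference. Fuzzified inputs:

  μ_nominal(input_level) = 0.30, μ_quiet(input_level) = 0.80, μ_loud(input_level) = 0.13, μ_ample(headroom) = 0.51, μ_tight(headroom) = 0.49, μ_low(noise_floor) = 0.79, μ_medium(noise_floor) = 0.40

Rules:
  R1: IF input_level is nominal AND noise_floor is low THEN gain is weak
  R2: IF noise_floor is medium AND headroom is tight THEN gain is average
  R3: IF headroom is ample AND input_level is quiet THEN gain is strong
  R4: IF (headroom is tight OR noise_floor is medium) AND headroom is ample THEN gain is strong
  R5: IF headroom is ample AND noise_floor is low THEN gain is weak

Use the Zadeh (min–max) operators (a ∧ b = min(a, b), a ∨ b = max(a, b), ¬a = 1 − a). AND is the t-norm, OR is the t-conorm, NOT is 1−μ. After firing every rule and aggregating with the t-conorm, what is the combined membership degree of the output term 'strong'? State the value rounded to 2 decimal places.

0.51

R1: nominal=0.30, low=0.79; AND[min(a, b)] → w = 0.30
R2: medium=0.40, tight=0.49; AND[min(a, b)] → w = 0.40
R3: ample=0.51, quiet=0.80; AND[min(a, b)] → w = 0.51
R4: (tight=0.49 OR medium=0.40) = 0.49; AND[min(a, b)] with ample=0.51 → w = 0.49
R5: ample=0.51, low=0.79; AND[min(a, b)] → w = 0.51
Rules with consequent 'strong': {R3, R4} → strengths 0.51, 0.49
Aggregate via t-conorm [max(a, b)]: 0.51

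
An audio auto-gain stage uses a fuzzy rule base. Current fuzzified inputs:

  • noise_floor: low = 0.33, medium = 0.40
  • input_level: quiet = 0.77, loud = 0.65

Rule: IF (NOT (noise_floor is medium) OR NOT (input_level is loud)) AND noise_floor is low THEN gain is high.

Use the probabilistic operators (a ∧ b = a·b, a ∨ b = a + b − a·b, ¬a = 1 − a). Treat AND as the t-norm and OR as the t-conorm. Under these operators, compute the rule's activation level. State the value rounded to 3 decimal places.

firing strength: (¬medium=1−0.40=0.60 OR ¬loud=1−0.65=0.35) = 0.7400; AND[a·b] with low=0.33 → w = 0.2442

0.244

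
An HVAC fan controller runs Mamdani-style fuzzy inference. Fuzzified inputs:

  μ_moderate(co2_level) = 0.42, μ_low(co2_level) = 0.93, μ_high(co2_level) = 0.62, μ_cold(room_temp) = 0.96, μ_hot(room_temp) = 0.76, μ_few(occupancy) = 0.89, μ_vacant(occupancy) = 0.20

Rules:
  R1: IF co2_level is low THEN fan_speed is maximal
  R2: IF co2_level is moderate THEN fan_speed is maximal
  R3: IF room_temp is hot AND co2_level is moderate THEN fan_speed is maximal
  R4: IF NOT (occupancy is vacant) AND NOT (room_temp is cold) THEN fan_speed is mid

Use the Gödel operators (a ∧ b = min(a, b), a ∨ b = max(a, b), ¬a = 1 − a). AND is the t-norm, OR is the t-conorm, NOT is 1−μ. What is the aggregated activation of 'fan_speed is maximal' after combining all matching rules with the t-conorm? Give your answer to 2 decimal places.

0.93

R1: low=0.93 → w = 0.93
R2: moderate=0.42 → w = 0.42
R3: hot=0.76, moderate=0.42; AND[min(a, b)] → w = 0.42
R4: ¬vacant=1−0.20=0.80, ¬cold=1−0.96=0.04; AND[min(a, b)] → w = 0.04
Rules with consequent 'maximal': {R1, R2, R3} → strengths 0.93, 0.42, 0.42
Aggregate via t-conorm [max(a, b)]: 0.93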